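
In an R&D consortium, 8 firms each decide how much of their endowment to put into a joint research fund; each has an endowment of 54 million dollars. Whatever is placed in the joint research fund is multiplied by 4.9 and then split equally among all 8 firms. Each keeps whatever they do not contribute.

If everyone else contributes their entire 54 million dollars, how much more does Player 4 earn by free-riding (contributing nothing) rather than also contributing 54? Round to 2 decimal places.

20.93 million dollars

Switching from a contribution of 54 to 0 lets Player 4 keep an extra 54 million dollars, but lowers the joint research fund by 54, which costs Player 4 their own share of that drop: 4.9/8 × 54 = 33.07.
Net gain = 54 − 33.07 = 20.93. The private return per contributed unit (0.6125) is below 1, so free-riding is indeed the best response regardless of what the others do.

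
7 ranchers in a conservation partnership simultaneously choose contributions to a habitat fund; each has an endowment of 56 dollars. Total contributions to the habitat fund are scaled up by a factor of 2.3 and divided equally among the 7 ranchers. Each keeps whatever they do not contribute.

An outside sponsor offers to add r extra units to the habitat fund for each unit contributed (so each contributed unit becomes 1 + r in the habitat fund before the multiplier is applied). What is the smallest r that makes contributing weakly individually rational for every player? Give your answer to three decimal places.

2.043

With matching at rate r, one contributed unit becomes (1 + r) in the habitat fund and returns 2.3 × (1 + r) / 7 to the contributor.
Setting this equal to 1: 1 + r = 7/2.3 = 3.0435.
So the minimum matching rate is r = 3.0435 − 1 = 2.043.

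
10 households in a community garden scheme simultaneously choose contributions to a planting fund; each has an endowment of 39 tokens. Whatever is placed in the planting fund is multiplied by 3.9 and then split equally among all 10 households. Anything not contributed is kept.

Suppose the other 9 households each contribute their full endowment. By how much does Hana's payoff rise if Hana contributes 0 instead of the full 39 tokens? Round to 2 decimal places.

23.79 tokens

Switching from a contribution of 39 to 0 lets Hana keep an extra 39 tokens, but lowers the planting fund by 39, which costs Hana their own share of that drop: 3.9/10 × 39 = 15.21.
Net gain = 39 − 15.21 = 23.79. The private return per contributed unit (0.3900) is below 1, so free-riding is indeed the best response regardless of what the others do.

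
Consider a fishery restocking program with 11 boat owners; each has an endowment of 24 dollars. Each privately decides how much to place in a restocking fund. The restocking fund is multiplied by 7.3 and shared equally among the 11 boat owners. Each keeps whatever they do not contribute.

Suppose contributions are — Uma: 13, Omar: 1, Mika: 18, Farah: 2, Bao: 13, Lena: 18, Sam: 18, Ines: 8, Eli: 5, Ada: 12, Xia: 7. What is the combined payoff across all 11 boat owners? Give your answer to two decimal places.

988.50 dollars

Total contributed: 13 + 1 + 18 + 2 + 13 + 18 + 18 + 8 + 5 + 12 + 7 = 115; total kept: 11 × 24 − 115 = 149.
The restocking fund pays out 7.3 × 115 = 839.50 in aggregate.
Group total = 149 + 839.50 = 988.50.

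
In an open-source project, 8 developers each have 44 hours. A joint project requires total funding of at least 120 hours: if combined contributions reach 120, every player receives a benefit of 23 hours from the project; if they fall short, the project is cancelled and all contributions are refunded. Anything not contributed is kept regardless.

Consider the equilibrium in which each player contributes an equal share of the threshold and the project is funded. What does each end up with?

Equal share of the threshold: 120/8 = 15.
At this profile no one gains by cutting their contribution: any cut drops the total below 120, the project is cancelled, contributions are refunded, and the deviator ends with 44, which is less than 44 − 15 + 23 = 52. Contributing more than 15 just wastes the excess. So contributing exactly 15 is a best response.
Each player's payoff: 44 − 15 + 23 = 52.

52 hours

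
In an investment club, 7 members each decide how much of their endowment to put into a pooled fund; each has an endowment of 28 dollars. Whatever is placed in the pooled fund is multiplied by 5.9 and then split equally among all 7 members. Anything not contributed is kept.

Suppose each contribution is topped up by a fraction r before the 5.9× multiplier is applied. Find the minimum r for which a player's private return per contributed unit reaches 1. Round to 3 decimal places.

With matching at rate r, one contributed unit becomes (1 + r) in the pooled fund and returns 5.9 × (1 + r) / 7 to the contributor.
Setting this equal to 1: 1 + r = 7/5.9 = 1.1864.
So the minimum matching rate is r = 1.1864 − 1 = 0.186.

0.186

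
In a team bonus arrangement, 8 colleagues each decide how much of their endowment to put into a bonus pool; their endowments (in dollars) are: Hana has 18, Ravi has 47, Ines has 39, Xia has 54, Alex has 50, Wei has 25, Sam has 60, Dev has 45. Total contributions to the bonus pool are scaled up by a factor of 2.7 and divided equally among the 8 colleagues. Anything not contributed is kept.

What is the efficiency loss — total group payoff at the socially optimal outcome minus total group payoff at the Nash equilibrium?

574.60 dollars

The private return per contributed unit is 2.7/8 = 0.3375 < 1 for every player regardless of endowment, so the Nash equilibrium is zero contribution and the group total is Σ E_j = 18 + 47 + 39 + 54 + 50 + 25 + 60 + 45 = 338.
Each contributed unit returns 2.700 to the group, so the social optimum is full contribution by everyone: group total = 2.700 × 338 = 912.60.
Efficiency loss = (2.700 − 1) × 338 = 574.60.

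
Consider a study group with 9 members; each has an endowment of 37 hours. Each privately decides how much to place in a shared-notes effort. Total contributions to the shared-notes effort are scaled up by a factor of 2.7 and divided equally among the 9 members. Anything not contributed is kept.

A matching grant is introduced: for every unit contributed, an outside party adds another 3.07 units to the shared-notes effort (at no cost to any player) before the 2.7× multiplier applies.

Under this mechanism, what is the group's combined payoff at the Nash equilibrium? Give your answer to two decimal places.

3659.34 hours

With the mechanism, a contributed unit returns 2.7 × 4.07 / 9 = 1.2210 per unit of net cost to the contributor — now above 1 — so contributing fully is weakly dominant for every player.
At the Nash equilibrium everyone contributes 37. Group total payoff = 2.7 × 4.07 × 333 = 3659.34.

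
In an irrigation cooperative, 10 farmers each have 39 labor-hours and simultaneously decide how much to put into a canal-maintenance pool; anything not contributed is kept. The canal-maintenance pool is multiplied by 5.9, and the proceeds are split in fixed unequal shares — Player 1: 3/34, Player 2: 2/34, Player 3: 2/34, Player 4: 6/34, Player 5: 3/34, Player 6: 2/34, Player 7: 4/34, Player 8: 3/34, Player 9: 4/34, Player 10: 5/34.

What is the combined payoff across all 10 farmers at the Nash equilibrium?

581.10 labor-hours

A player with share s gets back 5.9·s per unit contributed, so full contribution is dominant for anyone with s > 1/5.9 = 0.1695 and zero contribution is dominant for anyone below.
Player 4 alone (share 6/34) is above the threshold, contributing 39; the remaining 9 contribute 0. Total contributed: 39.
The canal-maintenance pool pays out 5.9 × 39 = 230.10 in total (split across the unequal shares, but the aggregate is all that matters for the group sum).
The 9 free-riders keep 39 each, adding 351. Group total = 351 + 230.10 = 581.10.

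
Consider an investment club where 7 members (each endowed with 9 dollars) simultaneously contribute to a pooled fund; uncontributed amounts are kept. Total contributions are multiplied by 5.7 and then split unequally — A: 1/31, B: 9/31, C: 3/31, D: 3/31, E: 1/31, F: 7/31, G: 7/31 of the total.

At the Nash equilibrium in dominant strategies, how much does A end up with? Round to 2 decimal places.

For player j, contributing a unit is worthwhile iff 5.7 × (j's share) ≥ 1, i.e. iff j's share is at least 0.1754.
B, F and G are above the threshold, contributing 9 each; the remaining 4 contribute 0. Total contributed: 27.
A keeps 9 and receives 5.7 × 27 × 1/31 = 4.96 from the pooled fund, for a payoff of 13.96.

13.96 dollars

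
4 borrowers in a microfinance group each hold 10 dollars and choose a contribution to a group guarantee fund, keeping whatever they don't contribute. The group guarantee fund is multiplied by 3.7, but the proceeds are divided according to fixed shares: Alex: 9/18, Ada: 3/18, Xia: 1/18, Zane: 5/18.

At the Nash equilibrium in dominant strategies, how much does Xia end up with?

A player with share s gets back 3.7·s per unit contributed, so full contribution is dominant for anyone with s > 1/3.7 = 0.2703 and zero contribution is dominant for anyone below.
The shares above 0.2703 belong to Alex and Zane, contributing 10 each; the remaining 2 contribute 0. Total contributed: 20.
Xia keeps 10 and receives 3.7 × 20 × 1/18 = 4.11 from the group guarantee fund, for a payoff of 14.11.

14.11 dollars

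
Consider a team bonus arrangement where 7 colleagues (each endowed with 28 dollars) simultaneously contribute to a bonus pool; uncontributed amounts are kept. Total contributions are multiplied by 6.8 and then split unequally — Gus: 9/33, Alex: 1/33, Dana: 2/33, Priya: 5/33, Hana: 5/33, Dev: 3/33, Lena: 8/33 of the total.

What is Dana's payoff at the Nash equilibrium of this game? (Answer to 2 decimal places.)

74.16 dollars

Each unit j contributes comes back to j as 6.8 × (j's share), so j prefers to contribute only if that share exceeds 1/6.8 = 0.1471; otherwise keeping the unit dominates.
Gus, Priya, Hana and Lena clear that bar, contributing 28 each; the remaining 3 contribute 0. Total contributed: 112.
Dana keeps 28 and receives 6.8 × 112 × 2/33 = 46.16 from the bonus pool, for a payoff of 74.16.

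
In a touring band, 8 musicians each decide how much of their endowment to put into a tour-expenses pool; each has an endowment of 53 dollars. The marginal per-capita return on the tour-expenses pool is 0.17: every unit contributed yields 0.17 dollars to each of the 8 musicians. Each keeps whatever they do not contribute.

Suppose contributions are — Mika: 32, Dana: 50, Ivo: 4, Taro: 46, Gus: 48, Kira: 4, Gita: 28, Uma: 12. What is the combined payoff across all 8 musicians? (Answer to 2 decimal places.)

504.64 dollars

Total contributed: 32 + 50 + 4 + 46 + 48 + 4 + 28 + 12 = 224; total kept: 8 × 53 − 224 = 200.
The tour-expenses pool pays out 0.17 × 8 × 224 = 304.64 in aggregate.
Group total = 200 + 304.64 = 504.64.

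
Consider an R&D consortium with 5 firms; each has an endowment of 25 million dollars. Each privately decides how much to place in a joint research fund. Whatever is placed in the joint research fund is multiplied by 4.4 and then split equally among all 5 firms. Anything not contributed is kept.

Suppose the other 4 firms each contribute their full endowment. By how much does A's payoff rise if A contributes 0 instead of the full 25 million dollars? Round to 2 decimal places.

Switching from a contribution of 25 to 0 lets A keep an extra 25 million dollars, but lowers the joint research fund by 25, which costs A their own share of that drop: 4.4/5 × 25 = 22.00.
Net gain = 25 − 22.00 = 3.00. The private return per contributed unit (0.8800) is below 1, so free-riding is indeed the best response regardless of what the others do.

3.00 million dollars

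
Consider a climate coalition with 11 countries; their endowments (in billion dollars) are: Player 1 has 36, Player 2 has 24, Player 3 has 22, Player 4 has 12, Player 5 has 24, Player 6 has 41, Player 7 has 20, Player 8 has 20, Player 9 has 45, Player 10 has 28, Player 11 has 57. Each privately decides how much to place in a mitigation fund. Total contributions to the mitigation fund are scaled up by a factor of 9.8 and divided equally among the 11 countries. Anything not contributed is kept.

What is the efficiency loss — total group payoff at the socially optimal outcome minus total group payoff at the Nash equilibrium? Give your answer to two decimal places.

The private return per contributed unit is 9.8/11 = 0.8909 < 1 for every player regardless of endowment, so the Nash equilibrium is zero contribution and the group total is Σ E_j = 36 + 24 + 22 + 12 + 24 + 41 + 20 + 20 + 45 + 28 + 57 = 329.
Each contributed unit returns 9.800 to the group, so the social optimum is full contribution by everyone: group total = 9.800 × 329 = 3224.20.
Efficiency loss = (9.800 − 1) × 329 = 2895.20.

2895.20 billion dollars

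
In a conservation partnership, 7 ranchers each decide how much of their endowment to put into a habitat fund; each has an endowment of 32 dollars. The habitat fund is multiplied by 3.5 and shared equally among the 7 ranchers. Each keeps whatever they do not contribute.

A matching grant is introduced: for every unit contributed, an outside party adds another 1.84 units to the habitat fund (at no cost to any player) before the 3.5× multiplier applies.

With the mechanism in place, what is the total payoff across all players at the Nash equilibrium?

The effective private return per unit is now 3.5 × 2.84 / 7 = 1.4200 > 1, so every player's dominant strategy flips to full contribution.
So the Nash equilibrium is full contribution by all 7; the group earns 3.5 × 2.84 × 224 = 2226.56.

2226.56 dollars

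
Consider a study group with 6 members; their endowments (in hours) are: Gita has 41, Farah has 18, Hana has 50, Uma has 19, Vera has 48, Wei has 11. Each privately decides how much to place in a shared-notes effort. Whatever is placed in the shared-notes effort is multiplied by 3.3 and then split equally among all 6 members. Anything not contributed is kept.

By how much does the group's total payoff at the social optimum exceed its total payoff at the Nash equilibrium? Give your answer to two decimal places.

The private return per contributed unit is 3.3/6 = 0.5500 < 1 for every player regardless of endowment, so the Nash equilibrium is zero contribution and the group total is Σ E_j = 41 + 18 + 50 + 19 + 48 + 11 = 187.
Each contributed unit returns 3.300 to the group, so the social optimum is full contribution by everyone: group total = 3.300 × 187 = 617.10.
Efficiency loss = (3.300 − 1) × 187 = 430.10.

430.10 hours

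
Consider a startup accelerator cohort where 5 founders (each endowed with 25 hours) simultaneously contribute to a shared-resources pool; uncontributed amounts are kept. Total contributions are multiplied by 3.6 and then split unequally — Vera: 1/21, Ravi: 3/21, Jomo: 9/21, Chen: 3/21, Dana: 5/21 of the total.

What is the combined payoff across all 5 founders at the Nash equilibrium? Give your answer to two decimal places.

Each unit j contributes comes back to j as 3.6 × (j's share), so j prefers to contribute only if that share exceeds 1/3.6 = 0.2778; otherwise keeping the unit dominates.
The only share above 0.2778 is Jomo's 9/21, contributing 25; the remaining 4 contribute 0. Total contributed: 25.
The shared-resources pool pays out 3.6 × 25 = 90.00 in total (split across the unequal shares, but the aggregate is all that matters for the group sum).
The 4 free-riders keep 25 each, adding 100. Group total = 100 + 90.00 = 190.00.

190.00 hours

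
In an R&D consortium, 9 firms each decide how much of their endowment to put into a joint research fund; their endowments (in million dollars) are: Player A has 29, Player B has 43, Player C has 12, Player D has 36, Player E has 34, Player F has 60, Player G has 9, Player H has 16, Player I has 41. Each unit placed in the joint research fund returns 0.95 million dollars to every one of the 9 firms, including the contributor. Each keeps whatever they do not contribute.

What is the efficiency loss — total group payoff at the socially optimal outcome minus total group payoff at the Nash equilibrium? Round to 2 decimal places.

The private return per contributed unit is 0.95 < 1 for everyone, so the Nash equilibrium is zero contribution and the group total is Σ E_j = 29 + 43 + 12 + 36 + 34 + 60 + 9 + 16 + 41 = 280.
Each contributed unit returns 8.550 to the group, so the social optimum is full contribution by everyone: group total = 8.550 × 280 = 2394.00.
Efficiency loss = (8.550 − 1) × 280 = 2114.00.

2114.00 million dollars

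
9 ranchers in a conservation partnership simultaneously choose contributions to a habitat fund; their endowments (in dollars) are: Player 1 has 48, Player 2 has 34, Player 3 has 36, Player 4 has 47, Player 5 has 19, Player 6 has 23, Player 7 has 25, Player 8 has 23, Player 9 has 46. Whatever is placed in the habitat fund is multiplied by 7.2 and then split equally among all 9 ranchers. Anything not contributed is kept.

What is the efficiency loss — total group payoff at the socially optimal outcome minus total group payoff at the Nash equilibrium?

1866.20 dollars

The private return per contributed unit is 7.2/9 = 0.8000 < 1 for every player regardless of endowment, so the Nash equilibrium is zero contribution and the group total is Σ E_j = 48 + 34 + 36 + 47 + 19 + 23 + 25 + 23 + 46 = 301.
Each contributed unit returns 7.200 to the group, so the social optimum is full contribution by everyone: group total = 7.200 × 301 = 2167.20.
Efficiency loss = (7.200 − 1) × 301 = 1866.20.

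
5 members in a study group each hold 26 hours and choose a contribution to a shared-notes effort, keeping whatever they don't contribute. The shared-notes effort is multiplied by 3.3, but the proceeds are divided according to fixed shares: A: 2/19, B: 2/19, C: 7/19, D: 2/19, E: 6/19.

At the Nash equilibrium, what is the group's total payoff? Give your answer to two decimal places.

For player j, contributing a unit is worthwhile iff 3.3 × (j's share) ≥ 1, i.e. iff j's share is at least 0.3030.
C and E clear that bar, contributing 26 each; the remaining 3 contribute 0. Total contributed: 52.
The shared-notes effort pays out 3.3 × 52 = 171.60 in total (split across the unequal shares, but the aggregate is all that matters for the group sum).
The 3 free-riders keep 26 each, adding 78. Group total = 78 + 171.60 = 249.60.

249.60 hours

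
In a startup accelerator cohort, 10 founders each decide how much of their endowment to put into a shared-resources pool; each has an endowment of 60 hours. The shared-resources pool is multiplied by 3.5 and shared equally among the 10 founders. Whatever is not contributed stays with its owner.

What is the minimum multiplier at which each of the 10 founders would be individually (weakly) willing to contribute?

10

A contributed unit returns (multiplier)/10 to its contributor.
This reaches 1 exactly when the multiplier is 10.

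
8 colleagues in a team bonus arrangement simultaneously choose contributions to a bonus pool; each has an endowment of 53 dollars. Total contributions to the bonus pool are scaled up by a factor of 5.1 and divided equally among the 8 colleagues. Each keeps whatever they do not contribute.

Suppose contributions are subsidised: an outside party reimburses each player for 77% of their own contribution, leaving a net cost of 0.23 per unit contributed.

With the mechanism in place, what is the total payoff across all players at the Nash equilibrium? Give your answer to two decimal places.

With the mechanism, a contributed unit returns (5.1/8) / 0.23 = 2.7717 per unit of net cost to the contributor — now above 1 — so contributing fully is weakly dominant for every player.
So the Nash equilibrium is full contribution by all 8; the group earns 8 × (53 × 0.77 + 5.1 × 53) = 2488.88.

2488.88 dollars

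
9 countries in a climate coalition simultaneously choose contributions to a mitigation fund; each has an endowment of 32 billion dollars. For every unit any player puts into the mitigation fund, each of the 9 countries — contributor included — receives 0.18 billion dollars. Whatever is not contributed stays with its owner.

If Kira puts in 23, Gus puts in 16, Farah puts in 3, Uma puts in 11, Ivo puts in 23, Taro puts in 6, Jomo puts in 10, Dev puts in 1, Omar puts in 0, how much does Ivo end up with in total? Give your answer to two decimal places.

Total contributed: 23 + 16 + 3 + 11 + 23 + 6 + 10 + 1 + 0 = 93.
Each receives 0.18 × 93 = 16.74 from the mitigation fund.
Ivo keeps 32 − 23 = 9, so Ivo's payoff is 9 + 16.74 = 25.74.

25.74 billion dollars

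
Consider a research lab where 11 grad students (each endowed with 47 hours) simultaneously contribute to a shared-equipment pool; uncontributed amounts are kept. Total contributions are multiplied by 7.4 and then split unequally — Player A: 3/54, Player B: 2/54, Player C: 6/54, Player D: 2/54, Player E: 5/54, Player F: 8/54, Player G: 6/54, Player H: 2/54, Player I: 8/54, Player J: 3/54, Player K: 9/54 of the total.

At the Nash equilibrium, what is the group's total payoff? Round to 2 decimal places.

1419.40 hours

A player with share s gets back 7.4·s per unit contributed, so full contribution is dominant for anyone with s > 1/7.4 = 0.1351 and zero contribution is dominant for anyone below.
Player F, Player I and Player K are above the threshold, contributing 47 each; the remaining 8 contribute 0. Total contributed: 141.
The shared-equipment pool pays out 7.4 × 141 = 1043.40 in total (split across the unequal shares, but the aggregate is all that matters for the group sum).
The 8 free-riders keep 47 each, adding 376. Group total = 376 + 1043.40 = 1419.40.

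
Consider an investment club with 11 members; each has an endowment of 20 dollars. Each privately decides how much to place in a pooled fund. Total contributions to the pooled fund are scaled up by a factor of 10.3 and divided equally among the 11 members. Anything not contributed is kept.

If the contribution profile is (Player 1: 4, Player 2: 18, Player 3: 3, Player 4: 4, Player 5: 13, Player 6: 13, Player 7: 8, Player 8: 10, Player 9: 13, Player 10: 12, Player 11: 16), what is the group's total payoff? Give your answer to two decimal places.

1280.20 dollars

Total contributed: 4 + 18 + 3 + 4 + 13 + 13 + 8 + 10 + 13 + 12 + 16 = 114; total kept: 11 × 20 − 114 = 106.
The pooled fund pays out 10.3 × 114 = 1174.20 in aggregate.
Group total = 106 + 1174.20 = 1280.20.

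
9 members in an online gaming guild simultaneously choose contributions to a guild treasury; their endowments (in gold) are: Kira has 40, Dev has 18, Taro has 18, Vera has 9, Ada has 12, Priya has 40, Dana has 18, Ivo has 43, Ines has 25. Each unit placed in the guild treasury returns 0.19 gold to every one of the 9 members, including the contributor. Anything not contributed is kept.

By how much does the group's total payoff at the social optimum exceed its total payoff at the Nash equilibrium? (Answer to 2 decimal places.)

158.33 gold

The private return per contributed unit is 0.19 < 1 for everyone, so the Nash equilibrium is zero contribution and the group total is Σ E_j = 40 + 18 + 18 + 9 + 12 + 40 + 18 + 43 + 25 = 223.
Each contributed unit returns 1.710 to the group, so the social optimum is full contribution by everyone: group total = 1.710 × 223 = 381.33.
Efficiency loss = (1.710 − 1) × 223 = 158.33.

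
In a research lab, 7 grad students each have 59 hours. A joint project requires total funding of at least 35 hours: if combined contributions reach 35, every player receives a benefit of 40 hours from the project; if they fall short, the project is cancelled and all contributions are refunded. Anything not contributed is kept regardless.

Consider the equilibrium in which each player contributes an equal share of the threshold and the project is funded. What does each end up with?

Equal share of the threshold: 35/7 = 5.
At this profile no one gains by cutting their contribution: any cut drops the total below 35, the project is cancelled, contributions are refunded, and the deviator ends with 59, which is less than 59 − 5 + 40 = 94. Contributing more than 5 just wastes the excess. So contributing exactly 5 is a best response.
Each player's payoff: 59 − 5 + 40 = 94.

94 hours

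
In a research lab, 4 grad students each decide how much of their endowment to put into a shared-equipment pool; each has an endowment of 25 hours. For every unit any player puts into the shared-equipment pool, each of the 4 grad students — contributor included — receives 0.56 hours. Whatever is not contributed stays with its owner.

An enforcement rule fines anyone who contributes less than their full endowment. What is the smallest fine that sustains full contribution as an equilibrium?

11.00 hours

Given the others contribute fully, the best deviation is to contribute 0 (any partial contribution still incurs the fine and gives up units whose private return 0.56 is below 1).
Deviating from 25 to 0 saves 25 hours but forfeits the deviator's share of the drop in the shared-equipment pool: 0.56 × 25 = 14.00.
So the deviation gain is 25 − 14.00 = 11.00, and the fine must be at least 11.00 hours to wipe it out.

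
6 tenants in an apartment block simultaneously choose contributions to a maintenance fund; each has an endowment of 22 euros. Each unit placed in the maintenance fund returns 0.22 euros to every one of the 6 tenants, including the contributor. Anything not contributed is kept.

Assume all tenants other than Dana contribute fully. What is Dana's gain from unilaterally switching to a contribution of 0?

17.16 euros

Switching from a contribution of 22 to 0 lets Dana keep an extra 22 euros, but lowers the maintenance fund by 22, which costs Dana their own share of that drop: 0.22 × 22 = 4.84.
Net gain = 22 − 4.84 = 17.16. The private return per contributed unit (0.22) is below 1, so free-riding is indeed the best response regardless of what the others do.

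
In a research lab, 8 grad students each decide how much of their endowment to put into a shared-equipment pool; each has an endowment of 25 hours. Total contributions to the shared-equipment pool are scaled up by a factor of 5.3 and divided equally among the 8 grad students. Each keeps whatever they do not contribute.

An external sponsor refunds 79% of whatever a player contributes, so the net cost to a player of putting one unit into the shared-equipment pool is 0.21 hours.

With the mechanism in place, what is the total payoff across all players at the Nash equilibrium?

The effective private return per unit is now (5.3/8) / 0.21 = 3.1548 > 1, so every player's dominant strategy flips to full contribution.
So the Nash equilibrium is full contribution by all 8; the group earns 8 × (25 × 0.79 + 5.3 × 25) = 1218.00.

1218.00 hours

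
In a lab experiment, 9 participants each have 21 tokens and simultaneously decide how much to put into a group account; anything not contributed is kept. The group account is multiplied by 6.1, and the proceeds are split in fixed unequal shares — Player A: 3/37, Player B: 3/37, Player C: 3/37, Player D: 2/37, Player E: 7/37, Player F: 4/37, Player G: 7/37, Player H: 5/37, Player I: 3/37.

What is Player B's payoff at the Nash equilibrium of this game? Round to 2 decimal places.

For player j, contributing a unit is worthwhile iff 6.1 × (j's share) ≥ 1, i.e. iff j's share is at least 0.1639.
The shares above 0.1639 belong to Player E and Player G, contributing 21 each; the remaining 7 contribute 0. Total contributed: 42.
Player B keeps 21 and receives 6.1 × 42 × 3/37 = 20.77 from the group account, for a payoff of 41.77.

41.77 tokens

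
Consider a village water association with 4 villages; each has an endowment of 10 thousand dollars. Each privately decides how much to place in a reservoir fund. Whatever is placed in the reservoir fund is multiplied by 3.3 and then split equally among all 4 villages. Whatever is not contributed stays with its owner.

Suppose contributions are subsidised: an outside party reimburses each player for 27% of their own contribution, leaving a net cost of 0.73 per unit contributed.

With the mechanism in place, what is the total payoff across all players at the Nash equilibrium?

Under the mechanism each unit contributed yields (3.3/4) / 0.73 = 1.1301 back to its contributor per unit of net cost, which exceeds 1, making full contribution the dominant choice for everyone.
At the Nash equilibrium everyone contributes 10. Group total payoff = 4 × (10 × 0.27 + 3.3 × 10) = 142.80.

142.80 thousand dollars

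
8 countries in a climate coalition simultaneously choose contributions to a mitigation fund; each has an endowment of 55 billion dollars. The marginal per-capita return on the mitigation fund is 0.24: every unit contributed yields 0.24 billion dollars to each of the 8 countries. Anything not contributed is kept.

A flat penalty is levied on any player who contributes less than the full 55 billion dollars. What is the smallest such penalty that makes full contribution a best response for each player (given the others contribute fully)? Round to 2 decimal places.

Given the others contribute fully, the best deviation is to contribute 0 (any partial contribution still incurs the fine and gives up units whose private return 0.24 is below 1).
Deviating from 55 to 0 saves 55 billion dollars but forfeits the deviator's share of the drop in the mitigation fund: 0.24 × 55 = 13.20.
So the deviation gain is 55 − 13.20 = 41.80, and the fine must be at least 41.80 billion dollars to wipe it out.

41.80 billion dollars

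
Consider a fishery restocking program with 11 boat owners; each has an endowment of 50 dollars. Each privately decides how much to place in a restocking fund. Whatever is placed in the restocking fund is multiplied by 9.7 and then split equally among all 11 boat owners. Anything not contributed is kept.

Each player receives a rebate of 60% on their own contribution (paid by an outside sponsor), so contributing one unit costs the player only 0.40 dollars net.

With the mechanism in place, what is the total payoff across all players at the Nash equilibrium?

Under the mechanism each unit contributed yields (9.7/11) / 0.40 = 2.2045 back to its contributor per unit of net cost, which exceeds 1, making full contribution the dominant choice for everyone.
So the Nash equilibrium is full contribution by all 11; the group earns 11 × (50 × 0.60 + 9.7 × 50) = 5665.00.

5665.00 dollars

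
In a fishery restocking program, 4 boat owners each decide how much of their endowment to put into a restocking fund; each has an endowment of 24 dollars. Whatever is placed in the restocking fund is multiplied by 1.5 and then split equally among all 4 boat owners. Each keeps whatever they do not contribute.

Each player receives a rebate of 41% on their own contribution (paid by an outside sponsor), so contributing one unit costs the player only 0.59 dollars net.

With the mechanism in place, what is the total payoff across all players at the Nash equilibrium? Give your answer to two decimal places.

96.00 dollars

With the mechanism, a contributed unit returns (1.5/4) / 0.59 = 0.6356 per unit of net cost — still below 1 — so contributing 0 remains dominant for every player.
Everyone keeps their endowment and the group total is 4 × 24 = 96.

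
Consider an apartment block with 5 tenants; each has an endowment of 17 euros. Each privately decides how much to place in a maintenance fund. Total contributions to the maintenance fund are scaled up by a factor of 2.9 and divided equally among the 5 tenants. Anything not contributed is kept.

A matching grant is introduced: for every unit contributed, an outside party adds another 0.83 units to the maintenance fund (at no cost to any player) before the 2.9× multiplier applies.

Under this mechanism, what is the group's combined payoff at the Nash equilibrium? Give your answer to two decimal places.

451.10 euros

The effective private return per unit is now 2.9 × 1.83 / 5 = 1.0614 > 1, so every player's dominant strategy flips to full contribution.
At the Nash equilibrium everyone contributes 17. Group total payoff = 2.9 × 1.83 × 85 = 451.10.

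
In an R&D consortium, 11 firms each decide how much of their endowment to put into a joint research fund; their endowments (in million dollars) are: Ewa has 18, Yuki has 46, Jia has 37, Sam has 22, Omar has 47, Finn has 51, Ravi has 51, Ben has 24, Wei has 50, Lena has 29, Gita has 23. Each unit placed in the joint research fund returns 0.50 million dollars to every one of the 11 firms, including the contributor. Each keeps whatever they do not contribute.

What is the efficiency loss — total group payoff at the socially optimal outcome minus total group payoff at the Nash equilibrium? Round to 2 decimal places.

The private return per contributed unit is 0.50 < 1 for everyone, so the Nash equilibrium is zero contribution and the group total is Σ E_j = 18 + 46 + 37 + 22 + 47 + 51 + 51 + 24 + 50 + 29 + 23 = 398.
Each contributed unit returns 5.500 to the group, so the social optimum is full contribution by everyone: group total = 5.500 × 398 = 2189.00.
Efficiency loss = (5.500 − 1) × 398 = 1791.00.

1791.00 million dollars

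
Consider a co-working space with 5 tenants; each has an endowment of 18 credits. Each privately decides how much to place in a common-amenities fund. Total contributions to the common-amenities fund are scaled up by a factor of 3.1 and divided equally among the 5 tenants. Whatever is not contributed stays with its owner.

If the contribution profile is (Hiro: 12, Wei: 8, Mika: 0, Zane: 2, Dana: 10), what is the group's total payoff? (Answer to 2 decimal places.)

Total contributed: 12 + 8 + 0 + 2 + 10 = 32; total kept: 5 × 18 − 32 = 58.
The common-amenities fund pays out 3.1 × 32 = 99.20 in aggregate.
Group total = 58 + 99.20 = 157.20.

157.20 credits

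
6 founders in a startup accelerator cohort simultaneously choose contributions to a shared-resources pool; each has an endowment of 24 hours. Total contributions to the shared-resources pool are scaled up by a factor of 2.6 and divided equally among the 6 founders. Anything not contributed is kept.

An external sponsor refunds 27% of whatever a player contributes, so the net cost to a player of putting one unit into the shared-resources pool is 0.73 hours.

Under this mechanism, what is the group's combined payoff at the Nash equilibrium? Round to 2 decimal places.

144.00 hours

The effective private return is (2.6/6) / 0.73 = 0.5936, which is still under 1, so the mechanism doesn't change anyone's dominant strategy: zero contribution.
At the Nash equilibrium no one contributes; group total payoff = 6 × 24 = 144.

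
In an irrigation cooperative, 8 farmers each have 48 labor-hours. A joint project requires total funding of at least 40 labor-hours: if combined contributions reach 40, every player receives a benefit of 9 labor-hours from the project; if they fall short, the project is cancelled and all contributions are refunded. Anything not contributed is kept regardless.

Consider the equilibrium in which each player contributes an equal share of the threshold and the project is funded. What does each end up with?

52 labor-hours

Equal share of the threshold: 40/8 = 5.
At this profile no one gains by cutting their contribution: any cut drops the total below 40, the project is cancelled, contributions are refunded, and the deviator ends with 48, which is less than 48 − 5 + 9 = 52. Contributing more than 5 just wastes the excess. So contributing exactly 5 is a best response.
Each player's payoff: 48 − 5 + 9 = 52.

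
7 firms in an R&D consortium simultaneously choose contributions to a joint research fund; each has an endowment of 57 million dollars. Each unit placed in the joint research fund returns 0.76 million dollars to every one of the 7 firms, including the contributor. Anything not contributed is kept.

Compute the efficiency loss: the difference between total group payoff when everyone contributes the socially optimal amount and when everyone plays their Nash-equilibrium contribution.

1723.68 million dollars

The private return per contributed unit is 0.76 < 1, so contributing 0 is dominant for every player. At the Nash equilibrium everyone keeps their 57, and the group total is 7 × 57 = 399.
Each contributed unit returns 5.320 to the group as a whole (0.76 to each of 7 players), which exceeds 1, so the social optimum is full contribution: group total = 5.320 × 399 = 2122.68.
Efficiency loss = 2122.68 − 399 = 1723.68.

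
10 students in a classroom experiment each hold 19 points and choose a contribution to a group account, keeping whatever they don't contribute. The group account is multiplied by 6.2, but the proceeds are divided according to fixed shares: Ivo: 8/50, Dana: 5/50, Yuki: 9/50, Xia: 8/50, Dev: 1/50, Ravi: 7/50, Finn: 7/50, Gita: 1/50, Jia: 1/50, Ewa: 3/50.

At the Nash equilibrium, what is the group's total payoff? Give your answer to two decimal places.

288.80 points

A player with share s gets back 6.2·s per unit contributed, so full contribution is dominant for anyone with s > 1/6.2 = 0.1613 and zero contribution is dominant for anyone below.
Only Yuki (9/50) clears that bar, contributing 19; the remaining 9 contribute 0. Total contributed: 19.
The group account pays out 6.2 × 19 = 117.80 in total (split across the unequal shares, but the aggregate is all that matters for the group sum).
The 9 free-riders keep 19 each, adding 171. Group total = 171 + 117.80 = 288.80.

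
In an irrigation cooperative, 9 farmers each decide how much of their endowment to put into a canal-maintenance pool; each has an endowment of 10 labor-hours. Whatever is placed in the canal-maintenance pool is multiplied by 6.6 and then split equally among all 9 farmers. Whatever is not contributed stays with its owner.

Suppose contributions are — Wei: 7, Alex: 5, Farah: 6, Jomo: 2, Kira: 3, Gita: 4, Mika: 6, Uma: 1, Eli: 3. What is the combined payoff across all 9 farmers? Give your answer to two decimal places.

297.20 labor-hours

Total contributed: 7 + 5 + 6 + 2 + 3 + 4 + 6 + 1 + 3 = 37; total kept: 9 × 10 − 37 = 53.
The canal-maintenance pool pays out 6.6 × 37 = 244.20 in aggregate.
Group total = 53 + 244.20 = 297.20.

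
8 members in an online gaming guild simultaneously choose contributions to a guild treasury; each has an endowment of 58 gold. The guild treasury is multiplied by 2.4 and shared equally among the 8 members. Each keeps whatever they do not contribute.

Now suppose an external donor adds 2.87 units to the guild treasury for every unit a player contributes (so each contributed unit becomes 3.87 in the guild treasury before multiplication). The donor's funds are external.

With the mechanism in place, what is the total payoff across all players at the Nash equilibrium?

With the mechanism, a contributed unit returns 2.4 × 3.87 / 8 = 1.1610 per unit of net cost to the contributor — now above 1 — so contributing fully is weakly dominant for every player.
So the Nash equilibrium is full contribution by all 8; the group earns 2.4 × 3.87 × 464 = 4309.63.

4309.63 gold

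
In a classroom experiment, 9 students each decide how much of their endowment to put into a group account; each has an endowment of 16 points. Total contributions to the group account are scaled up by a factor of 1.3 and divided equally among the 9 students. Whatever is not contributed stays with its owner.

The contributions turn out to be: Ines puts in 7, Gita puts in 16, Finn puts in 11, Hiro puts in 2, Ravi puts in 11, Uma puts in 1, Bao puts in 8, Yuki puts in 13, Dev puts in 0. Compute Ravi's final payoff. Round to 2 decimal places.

14.97 points

Total contributed: 7 + 16 + 11 + 2 + 11 + 1 + 8 + 13 + 0 = 69.
Each receives 1.3 × 69 / 9 = 9.97 from the group account.
Ravi keeps 16 − 11 = 5, so Ravi's payoff is 5 + 9.97 = 14.97.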